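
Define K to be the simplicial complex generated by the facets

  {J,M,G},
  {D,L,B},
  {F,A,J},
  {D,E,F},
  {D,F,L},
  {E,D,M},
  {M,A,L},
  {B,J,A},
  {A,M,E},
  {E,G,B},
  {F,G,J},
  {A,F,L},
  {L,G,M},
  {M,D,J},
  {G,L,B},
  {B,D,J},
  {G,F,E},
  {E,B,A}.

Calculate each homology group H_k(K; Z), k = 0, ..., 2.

Take the total order A < B < D < E < F < G < J < L < M on the vertex set. Then K (dimension 2) consists of the simplices:

  0-simplices (9): A, B, D, E, F, G, J, L, M
  1-simplices (27): AB, AE, AF, AJ, AL, AM, BD, BE, BG, BJ, BL, DE, DF, DJ, DL, DM, EF, EG, EM, FG, FJ, FL, GJ, GL, GM, JM, LM
  2-simplices (18): ABE, ABJ, AEM, AFJ, AFL, ALM, BDJ, BDL, BEG, BGL, DEF, DEM, DFL, DJM, EFG, FGJ, GJM, GLM

so the chain groups are C_0 ≅ Z^9, C_1 ≅ Z^27, C_2 ≅ Z^18.

∂_1: C_1 → C_0 is given by ∂[p,q] = [q] − [p].
The resulting 9×27 matrix has rank 8, and its Smith normal form has invariant factors (1,1,1,1,1,1,1,1).

The boundary map ∂_2: C_2 → C_1 sends each 2-simplex [p,q,r] to [q,r] − [p,r] + [p,q]. For instance
  ∂BDL = DL − BL + BD,
  ∂DJM = JM − DM + DJ.
The 27×18 boundary matrix has rank 17 and Smith normal form diag(1,1,1,1,1,1,1,1,1,1,1,1,1,1,1,1,1).

Reading off H_k = ker ∂_k / im ∂_{k+1}:

  H_0: rank C_0 − rank ∂_1 = 9 − 8 = 1, and the invariant factors of ∂_1 are all 1, so H_0 = Z.
  H_1: rank ker ∂_1 − rank ∂_2 = (27 − 8) − 17 = 2, and the invariant factors of ∂_2 are all 1, so H_1 = Z^2.
  H_2: rank ker ∂_2 − rank ∂_3 = (18 − 17) − 0 = 1, and there is no ∂_3, so H_2 = Z.

H_0 ≅ Z,  H_1 ≅ Z^2,  H_2 ≅ Z.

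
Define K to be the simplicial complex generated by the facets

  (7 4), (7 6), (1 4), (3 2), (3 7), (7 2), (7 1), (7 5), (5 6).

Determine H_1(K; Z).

We work with the vertex ordering 1 < 2 < 3 < 4 < 5 < 6 < 7. The simplices of K, each written with vertices in increasing order, are:

  0-simplices (7): [1], [2], [3], [4], [5], [6], [7]
  1-simplices (9): [1,4], [1,7], [2,3], [2,7], [3,7], [4,7], [5,6], [5,7], [6,7]

so the chain groups are C_0 ≅ Z^7, C_1 ≅ Z^9.

∂_1: C_1 → C_0 sends each edge [p,q] (with p < q) to q − p.
The resulting 7×9 matrix has rank 6, and its Smith normal form has invariant factors (1,1,1,1,1,1).

Computing H_k = (kernel of ∂_k) / (image of ∂_{k+1}):

  H_1: rank ker ∂_1 − rank ∂_2 = (9 − 6) − 0 = 3, and there is no ∂_2, so H_1 = Z^3.

H_1 = Z^3.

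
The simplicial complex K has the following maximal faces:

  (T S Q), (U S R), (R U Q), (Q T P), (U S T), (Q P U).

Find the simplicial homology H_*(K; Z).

Take the total order P < Q < R < S < T < U on the vertex set. Then K (dimension 2) consists of the simplices:

  0-simplices (6): P, Q, R, S, T, U
  1-simplices (12): PQ, PT, PU, QR, QS, QT, QU, RS, RU, ST, SU, TU
  2-simplices (6): PQT, PQU, QRU, QST, RSU, STU

Hence C_0 ≅ Z^6, C_1 ≅ Z^12, C_2 ≅ Z^6.

∂_1: C_1 → C_0 sends each edge [p,q] (with p < q) to q − p.
The 6×12 boundary matrix has rank 5 and Smith normal form diag(1,1,1,1,1).

Boundary ∂_2: C_2 → C_1 sends each 2-simplex [p,q,r] to [q,r] − [p,r] + [p,q]. For instance
  ∂QST = ST − QT + QS,
  ∂PQU = QU − PU + PQ.
As a 12×6 matrix over Z this has rank 6, with invariant factors (1,1,1,1,1,1).

Now H_k = ker ∂_k / im ∂_{k+1}, so:

  H_0: rank C_0 − rank ∂_1 = 6 − 5 = 1, and the invariant factors of ∂_1 are all 1, so H_0 = Z.
  H_1: rank ker ∂_1 − rank ∂_2 = (12 − 5) − 6 = 1, and the invariant factors of ∂_2 are all 1, so H_1 = Z.
  H_2: rank ker ∂_2 − rank ∂_3 = (6 − 6) − 0 = 0, and there is no ∂_3, so H_2 = 0.

(K is a triangulation of the cylinder S^1 x I.)

H_0 ≅ Z,  H_1 ≅ Z,  H_2 = 0.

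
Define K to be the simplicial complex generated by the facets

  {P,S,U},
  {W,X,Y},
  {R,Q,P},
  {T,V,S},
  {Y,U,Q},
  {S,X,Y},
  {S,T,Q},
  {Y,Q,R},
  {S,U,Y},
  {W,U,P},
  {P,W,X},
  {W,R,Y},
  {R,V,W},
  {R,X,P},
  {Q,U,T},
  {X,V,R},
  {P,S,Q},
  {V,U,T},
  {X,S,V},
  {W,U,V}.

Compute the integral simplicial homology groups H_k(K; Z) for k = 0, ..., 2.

We work with the vertex ordering P < Q < R < S < T < U < V < W < X < Y. The simplices of K, each written with vertices in increasing order, are:

  0-simplices (10): P, Q, R, S, T, U, V, W, X, Y
  1-simplices (30): PQ, PR, PS, PU, PW, PX, QR, QS, QT, QU, QY, RV, RW, RX, RY, ST, SU, SV, SX, SY, TU, TV, UV, UW, UY, VW, VX, WX, WY, XY
  2-simplices (20): PQR, PQS, PRX, PSU, PUW, PWX, QRY, QST, QTU, QUY, RVW, RVX, RWY, STV, SUY, SVX, SXY, TUV, UVW, WXY

giving chain groups C_0 ≅ Z^10, C_1 ≅ Z^30, C_2 ≅ Z^20.

The boundary map ∂_1: C_1 → C_0 sends each edge [p,q] (with p < q) to q − p. For instance
  ∂SU = U − S.
The resulting 10×30 matrix has rank 9, and its Smith normal form has invariant factors (1,1,1,1,1,1,1,1,1).

∂_2: C_2 → C_1 acts by ∂[p,q,r] = [q,r] − [p,r] + [p,q]. For instance
  ∂PRX = RX − PX + PR,
  ∂RWY = WY − RY + RW.
This gives a 30×20 integer matrix of rank 20; reducing to Smith normal form yields diagonal entries (1,1,1,1,1,1,1,1,1,1,1,1,1,1,1,1,1,1,1,2).

From H_k ≅ ker(∂_k) / im(∂_{k+1}) we obtain:

  H_0: rank C_0 − rank ∂_1 = 10 − 9 = 1, and the invariant factors of ∂_1 are all 1, so H_0 ≅ Z.
  H_1: rank ker ∂_1 − rank ∂_2 = (30 − 9) − 20 = 1, and ∂_2 has invariant factor 2 > 1, so H_1 ≅ Z ⊕ Z_2.
  H_2: rank ker ∂_2 − rank ∂_3 = (20 − 20) − 0 = 0, and there is no ∂_3, so H_2 ≅ 0.

(K is a triangulation of the Klein bottle.)

H_0 ≅ Z,  H_1 ≅ Z ⊕ Z_2,  H_2 = 0.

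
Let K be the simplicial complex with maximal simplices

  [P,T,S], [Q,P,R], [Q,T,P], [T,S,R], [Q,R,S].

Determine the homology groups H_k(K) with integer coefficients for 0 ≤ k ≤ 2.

Take the total order P < Q < R < S < T on the vertex set. Then K (dimension 2) consists of the simplices:

  0-simplices (5): P, Q, R, S, T
  1-simplices (10): PQ, PR, PS, PT, QR, QS, QT, RS, RT, ST
  2-simplices (5): PQR, PQT, PST, QRS, RST

Hence C_0 ≅ Z^5, C_1 ≅ Z^10, C_2 ≅ Z^5.

∂_1: C_1 → C_0 maps an edge to its endpoints' difference, ∂[p,q] = q − p. For instance
  ∂QR = R − Q.
The 5×10 boundary matrix has rank 4 and Smith normal form diag(1,1,1,1).

Boundary ∂_2: C_2 → C_1 maps a triangle to the signed sum of its edges. For instance
  ∂QRS = RS − QS + QR,
  ∂PQR = QR − PR + PQ.
As a 10×5 matrix over Z this has rank 5, with invariant factors (1,1,1,1,1).

Computing H_k = (kernel of ∂_k) / (image of ∂_{k+1}):

  H_0: rank C_0 − rank ∂_1 = 5 − 4 = 1, and the invariant factors of ∂_1 are all 1, so H_0 ≅ Z.
  H_1: rank ker ∂_1 − rank ∂_2 = (10 − 4) − 5 = 1, and the invariant factors of ∂_2 are all 1, so H_1 ≅ Z.
  H_2: rank ker ∂_2 − rank ∂_3 = (5 − 5) − 0 = 0, and there is no ∂_3, so H_2 ≅ 0.

H_0 ≅ Z,  H_1 ≅ Z,  H_2 = 0.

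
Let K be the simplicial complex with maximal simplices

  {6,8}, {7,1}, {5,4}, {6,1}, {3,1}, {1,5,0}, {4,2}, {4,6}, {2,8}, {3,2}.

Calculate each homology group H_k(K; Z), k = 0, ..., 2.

H_0 ≅ Z,  H_1 ≅ Z^3,  H_2 = 0.

Order the vertices as 0 < 1 < 2 < 3 < 4 < 5 < 6 < 7 < 8. Listing each simplex with vertices in this order, K has dimension 2 with simplices:

  0-simplices (9): [0], [1], [2], [3], [4], [5], [6], [7], [8]
  1-simplices (12): [0,1], [0,5], [1,3], [1,5], [1,6], [1,7], [2,3], [2,4], [2,8], [4,5], [4,6], [6,8]
  2-simplices (1): [0,1,5]

so the chain groups are C_0 ≅ Z^9, C_1 ≅ Z^12, C_2 ≅ Z^1.

The boundary map ∂_1: C_1 → C_0 sends each edge [p,q] (with p < q) to q − p.
This gives a 9×12 integer matrix of rank 8; reducing to Smith normal form yields diagonal entries (1,1,1,1,1,1,1,1).

The boundary map ∂_2: C_2 → C_1 acts by ∂[p,q,r] = [q,r] − [p,r] + [p,q]. For instance
  ∂[0,1,5] = [1,5] − [0,5] + [0,1].
The resulting 12×1 matrix has rank 1, and its Smith normal form has invariant factors (1).

Reading off H_k = ker ∂_k / im ∂_{k+1}:

  H_0: rank C_0 − rank ∂_1 = 9 − 8 = 1, and the invariant factors of ∂_1 are all 1, so H_0 ≅ Z.
  H_1: rank ker ∂_1 − rank ∂_2 = (12 − 8) − 1 = 3, and the invariant factors of ∂_2 are all 1, so H_1 ≅ Z^3.
  H_2: rank ker ∂_2 − rank ∂_3 = (1 − 1) − 0 = 0, and there is no ∂_3, so H_2 ≅ 0.

As a check, the Euler characteristic is 9 − 12 + 1 = -2, which agrees with 1 − 3 + 0 = -2.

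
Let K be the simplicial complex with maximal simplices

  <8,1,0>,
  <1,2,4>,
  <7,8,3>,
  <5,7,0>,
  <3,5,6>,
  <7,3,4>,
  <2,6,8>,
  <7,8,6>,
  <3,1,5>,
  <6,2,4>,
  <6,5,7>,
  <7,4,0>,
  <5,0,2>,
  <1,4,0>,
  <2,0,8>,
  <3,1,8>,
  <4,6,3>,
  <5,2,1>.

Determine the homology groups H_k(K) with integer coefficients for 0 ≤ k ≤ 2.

H_0 = Z,  H_1 = Z ⊕ Z/2,  H_2 = 0.

Take the total order 0 < 1 < 2 < 3 < 4 < 5 < 6 < 7 < 8 on the vertex set. Then K (dimension 2) consists of the simplices:

  0-simplices (9): [0], [1], [2], [3], [4], [5], [6], [7], [8]
  1-simplices (27): (27 of them)
  2-simplices (18): [0,1,4], [0,1,8], [0,2,5], [0,2,8], [0,4,7], [0,5,7], [1,2,4], [1,2,5], [1,3,5], [1,3,8], [2,4,6], [2,6,8], [3,4,6], [3,4,7], [3,5,6], [3,7,8], [5,6,7], [6,7,8]

so the chain groups are C_0 ≅ Z^9, C_1 ≅ Z^27, C_2 ≅ Z^18.

The boundary map ∂_1: C_1 → C_0 sends each edge [p,q] (with p < q) to q − p. For instance
  ∂[2,4] = [4] − [2].
The 9×27 boundary matrix has rank 8 and Smith normal form diag(1,1,1,1,1,1,1,1).

The boundary map ∂_2: C_2 → C_1 sends each 2-simplex [p,q,r] to [q,r] − [p,r] + [p,q]. For instance
  ∂[1,3,8] = [3,8] − [1,8] + [1,3],
  ∂[0,2,8] = [2,8] − [0,8] + [0,2].
The resulting 27×18 matrix has rank 18, and its Smith normal form has invariant factors (1,1,1,1,1,1,1,1,1,1,1,1,1,1,1,1,1,2).

From H_k ≅ ker(∂_k) / im(∂_{k+1}) we obtain:

  H_0: rank C_0 − rank ∂_1 = 9 − 8 = 1, and the invariant factors of ∂_1 are all 1, so H_0 = Z.
  H_1: rank ker ∂_1 − rank ∂_2 = (27 − 8) − 18 = 1, and ∂_2 has invariant factor 2 > 1, so H_1 = Z ⊕ Z/2.
  H_2: rank ker ∂_2 − rank ∂_3 = (18 − 18) − 0 = 0, and there is no ∂_3, so H_2 = 0.

(K is a triangulation of the Klein bottle.)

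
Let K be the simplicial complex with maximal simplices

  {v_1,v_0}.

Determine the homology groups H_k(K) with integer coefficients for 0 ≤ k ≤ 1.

H_0 = Z,  H_1 = 0.

Order the vertices as v_0 < v_1. Listing each simplex with vertices in this order, K has dimension 1 with simplices:

  0-simplices (2): [v_0], [v_1]
  1-simplices (1): [v_0,v_1]

so the chain groups are C_0 ≅ Z^2, C_1 ≅ Z^1.

The boundary map ∂_1: C_1 → C_0 sends each edge [p,q] (with p < q) to q − p.
The resulting 2×1 matrix has rank 1, and its Smith normal form has invariant factors (1).

Computing H_k = (kernel of ∂_k) / (image of ∂_{k+1}):

  H_0: rank C_0 − rank ∂_1 = 2 − 1 = 1, and the invariant factors of ∂_1 are all 1, so H_0 = Z.
  H_1: rank ker ∂_1 − rank ∂_2 = (1 − 1) − 0 = 0, and there is no ∂_2, so H_1 = 0.

As a check, the Euler characteristic is 2 − 1 = 1, which agrees with 1 − 0 = 1.
(K is a triangulation of the 1-simplex.)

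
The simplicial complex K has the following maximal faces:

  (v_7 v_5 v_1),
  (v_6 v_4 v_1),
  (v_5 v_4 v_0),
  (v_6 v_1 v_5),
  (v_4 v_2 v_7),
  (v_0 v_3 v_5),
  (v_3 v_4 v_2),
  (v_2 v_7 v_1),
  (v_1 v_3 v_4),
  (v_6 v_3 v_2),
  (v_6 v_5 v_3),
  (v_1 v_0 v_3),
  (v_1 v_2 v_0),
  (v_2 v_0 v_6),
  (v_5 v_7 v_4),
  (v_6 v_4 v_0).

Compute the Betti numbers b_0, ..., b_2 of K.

Fix the vertex order v_0 < v_1 < v_2 < v_3 < v_4 < v_5 < v_6 < v_7 and write every simplex with vertices in increasing order. Then dim K = 2 and the simplices of K are:

  0-simplices (8): [v_0], [v_1], [v_2], [v_3], [v_4], [v_5], [v_6], [v_7]
  1-simplices (24): (24 of them)
  2-simplices (16): (16 of them)

giving chain groups C_0 ≅ Z^8, C_1 ≅ Z^24, C_2 ≅ Z^16.

Boundary ∂_1: C_1 → C_0 maps an edge to its endpoints' difference, ∂[p,q] = q − p. For instance
  ∂[v_2,v_4] = [v_4] − [v_2].
The resulting 8×24 matrix has rank 7, and its Smith normal form has invariant factors (1,1,1,1,1,1,1).

The boundary map ∂_2: C_2 → C_1 sends each 2-simplex [p,q,r] to [q,r] − [p,r] + [p,q]. For instance
  ∂[v_0,v_1,v_3] = [v_1,v_3] − [v_0,v_3] + [v_0,v_1],
  ∂[v_1,v_4,v_6] = [v_4,v_6] − [v_1,v_6] + [v_1,v_4].
The 24×16 boundary matrix has rank 15 and Smith normal form diag(1,1,1,1,1,1,1,1,1,1,1,1,1,1,1).

Reading off H_k = ker ∂_k / im ∂_{k+1}:

  H_0: rank C_0 − rank ∂_1 = 8 − 7 = 1, and the invariant factors of ∂_1 are all 1, so H_0 ≅ Z.
  H_1: rank ker ∂_1 − rank ∂_2 = (24 − 7) − 15 = 2, and the invariant factors of ∂_2 are all 1, so H_1 ≅ Z^2.
  H_2: rank ker ∂_2 − rank ∂_3 = (16 − 15) − 0 = 1, and there is no ∂_3, so H_2 ≅ Z.

As a check, the Euler characteristic is 8 − 24 + 16 = 0, which agrees with 1 − 2 + 1 = 0.
(K is a triangulation of the torus T^2.)

Hence the Betti numbers are b_0 = 1, b_1 = 2, b_2 = 1.

b_0 = 1, b_1 = 2, b_2 = 1.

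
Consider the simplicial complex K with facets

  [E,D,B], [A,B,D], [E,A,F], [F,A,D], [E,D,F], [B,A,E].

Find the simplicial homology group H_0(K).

H_0 ≅ Z.

Take the total order A < B < D < E < F on the vertex set. Then K (dimension 2) consists of the simplices:

  0-simplices (5): A, B, D, E, F
  1-simplices (9): AB, AD, AE, AF, BD, BE, DE, DF, EF
  2-simplices (6): ABD, ABE, ADF, AEF, BDE, DEF

Hence C_0 ≅ Z^5, C_1 ≅ Z^9, C_2 ≅ Z^6.

Boundary ∂_1: C_1 → C_0 sends each edge [p,q] (with p < q) to q − p.
This gives a 5×9 integer matrix of rank 4; reducing to Smith normal form yields diagonal entries (1,1,1,1).

∂_2: C_2 → C_1 acts by ∂[p,q,r] = [q,r] − [p,r] + [p,q]. For instance
  ∂ABD = BD − AD + AB,
  ∂ADF = DF − AF + AD.
This gives a 9×6 integer matrix of rank 5; reducing to Smith normal form yields diagonal entries (1,1,1,1,1).

From H_k ≅ ker(∂_k) / im(∂_{k+1}) we obtain:

  H_0: rank C_0 − rank ∂_1 = 5 − 4 = 1, and the invariant factors of ∂_1 are all 1, so H_0 = Z.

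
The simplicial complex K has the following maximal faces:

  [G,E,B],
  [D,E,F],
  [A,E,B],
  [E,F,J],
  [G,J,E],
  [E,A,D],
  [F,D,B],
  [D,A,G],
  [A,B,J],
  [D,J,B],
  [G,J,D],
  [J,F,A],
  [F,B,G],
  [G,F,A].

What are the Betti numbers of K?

K has 7 vertices, 21 edges, 14 triangles.
rank ∂_0 = 0, rank ∂_1 = 6 ⇒ b_0 = 7 − 0 − 6 = 1; all invariant factors of ∂_1 are 1 so no torsion. So H_0 = Z.
rank ∂_1 = 6, rank ∂_2 = 13 ⇒ b_1 = 21 − 6 − 13 = 2; all invariant factors of ∂_2 are 1 so no torsion. So H_1 = Z^2.
rank ∂_2 = 13, rank ∂_3 = 0 ⇒ b_2 = 14 − 13 − 0 = 1. So H_2 = Z.

b_0 = 1, b_1 = 2, b_2 = 1.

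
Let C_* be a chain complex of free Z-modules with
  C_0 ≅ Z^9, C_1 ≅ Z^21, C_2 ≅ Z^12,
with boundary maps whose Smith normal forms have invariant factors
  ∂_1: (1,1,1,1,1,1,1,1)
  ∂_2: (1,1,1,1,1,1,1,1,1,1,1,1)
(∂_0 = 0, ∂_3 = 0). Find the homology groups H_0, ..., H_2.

H_0: b_0 = 9 − 0 − 8 = 1; torsion from ∂_1 factors > 1: none. So H_0 = Z.
H_1: b_1 = 21 − 8 − 12 = 1; torsion from ∂_2 factors > 1: none. So H_1 = Z.
H_2: b_2 = 12 − 12 − 0 = 0; torsion from ∂_3 factors > 1: none. So H_2 = 0.

H_0 = Z,  H_1 = Z,  H_2 = 0.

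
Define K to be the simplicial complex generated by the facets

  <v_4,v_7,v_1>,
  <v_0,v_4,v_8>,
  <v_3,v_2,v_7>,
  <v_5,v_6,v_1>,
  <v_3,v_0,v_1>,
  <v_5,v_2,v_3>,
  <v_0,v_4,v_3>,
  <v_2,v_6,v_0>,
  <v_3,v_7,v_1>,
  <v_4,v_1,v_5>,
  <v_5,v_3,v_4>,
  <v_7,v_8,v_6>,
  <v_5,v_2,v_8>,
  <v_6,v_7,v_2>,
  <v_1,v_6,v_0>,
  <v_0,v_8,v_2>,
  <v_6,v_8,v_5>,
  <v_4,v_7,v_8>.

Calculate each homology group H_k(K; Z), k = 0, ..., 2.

H_0 ≅ Z,  H_1 ≅ Z ⊕ Z_2,  H_2 = 0.

Order the vertices as v_0 < v_1 < v_2 < v_3 < v_4 < v_5 < v_6 < v_7 < v_8. Listing each simplex with vertices in this order, K has dimension 2 with simplices:

  0-simplices (9): [v_0], [v_1], [v_2], [v_3], [v_4], [v_5], [v_6], [v_7], [v_8]
  1-simplices (27): (27 of them)
  2-simplices (18): (18 of them)

so the chain groups are C_0 ≅ Z^9, C_1 ≅ Z^27, C_2 ≅ Z^18.

Boundary ∂_1: C_1 → C_0 sends each edge [p,q] (with p < q) to q − p. For instance
  ∂[v_3,v_5] = [v_5] − [v_3].
The resulting 9×27 matrix has rank 8, and its Smith normal form has invariant factors (1,1,1,1,1,1,1,1).

∂_2: C_2 → C_1 acts by ∂[p,q,r] = [q,r] − [p,r] + [p,q]. For instance
  ∂[v_3,v_4,v_5] = [v_4,v_5] − [v_3,v_5] + [v_3,v_4],
  ∂[v_2,v_3,v_7] = [v_3,v_7] − [v_2,v_7] + [v_2,v_3].
The resulting 27×18 matrix has rank 18, and its Smith normal form has invariant factors (1,1,1,1,1,1,1,1,1,1,1,1,1,1,1,1,1,2).

From H_k ≅ ker(∂_k) / im(∂_{k+1}) we obtain:

  H_0: rank C_0 − rank ∂_1 = 9 − 8 = 1, and the invariant factors of ∂_1 are all 1, so H_0 = Z.
  H_1: rank ker ∂_1 − rank ∂_2 = (27 − 8) − 18 = 1, and ∂_2 has invariant factor 2 > 1, so H_1 = Z ⊕ Z_2.
  H_2: rank ker ∂_2 − rank ∂_3 = (18 − 18) − 0 = 0, and there is no ∂_3, so H_2 = 0.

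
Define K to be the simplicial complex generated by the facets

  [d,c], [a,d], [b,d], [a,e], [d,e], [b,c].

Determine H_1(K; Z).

We work with the vertex ordering a < b < c < d < e. The simplices of K, each written with vertices in increasing order, are:

  0-simplices (5): a, b, c, d, e
  1-simplices (6): ad, ae, bc, bd, cd, de

Hence C_0 ≅ Z^5, C_1 ≅ Z^6.

Boundary ∂_1: C_1 → C_0 sends each edge [p,q] (with p < q) to q − p.
As a 5×6 matrix over Z this has rank 4, with invariant factors (1,1,1,1).

From H_k ≅ ker(∂_k) / im(∂_{k+1}) we obtain:

  H_1: rank ker ∂_1 − rank ∂_2 = (6 − 4) − 0 = 2, and there is no ∂_2, so H_1 ≅ Z^2.

H_1 = Z^2.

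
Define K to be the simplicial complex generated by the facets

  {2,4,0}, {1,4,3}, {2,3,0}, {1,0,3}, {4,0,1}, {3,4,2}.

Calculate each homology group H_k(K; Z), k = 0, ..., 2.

H_0 ≅ Z,  H_1 = 0,  H_2 ≅ Z.

Fix the vertex order 0 < 1 < 2 < 3 < 4 and write every simplex with vertices in increasing order. Then dim K = 2 and the simplices of K are:

  0-simplices (5): [0], [1], [2], [3], [4]
  1-simplices (9): [0,1], [0,2], [0,3], [0,4], [1,3], [1,4], [2,3], [2,4], [3,4]
  2-simplices (6): [0,1,3], [0,1,4], [0,2,3], [0,2,4], [1,3,4], [2,3,4]

giving chain groups C_0 ≅ Z^5, C_1 ≅ Z^9, C_2 ≅ Z^6.

∂_1: C_1 → C_0 maps an edge to its endpoints' difference, ∂[p,q] = q − p.
The 5×9 boundary matrix has rank 4 and Smith normal form diag(1,1,1,1).

Boundary ∂_2: C_2 → C_1 maps a triangle to the signed sum of its edges. For instance
  ∂[0,1,3] = [1,3] − [0,3] + [0,1],
  ∂[0,1,4] = [1,4] − [0,4] + [0,1].
As a 9×6 matrix over Z this has rank 5, with invariant factors (1,1,1,1,1).

Now H_k = ker ∂_k / im ∂_{k+1}, so:

  H_0: rank C_0 − rank ∂_1 = 5 − 4 = 1, and the invariant factors of ∂_1 are all 1, so H_0 = Z.
  H_1: rank ker ∂_1 − rank ∂_2 = (9 − 4) − 5 = 0, and the invariant factors of ∂_2 are all 1, so H_1 = 0.
  H_2: rank ker ∂_2 − rank ∂_3 = (6 − 5) − 0 = 1, and there is no ∂_3, so H_2 = Z.

As a check, the Euler characteristic is 5 − 9 + 6 = 2, which agrees with 1 − 0 + 1 = 2.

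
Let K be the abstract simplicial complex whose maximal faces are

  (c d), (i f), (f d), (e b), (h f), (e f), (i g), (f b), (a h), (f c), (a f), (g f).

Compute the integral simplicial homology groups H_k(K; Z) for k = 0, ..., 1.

H_0 ≅ Z,  H_1 ≅ Z^4.

Order the vertices as a < b < c < d < e < f < g < h < i. Listing each simplex with vertices in this order, K has dimension 1 with simplices:

  0-simplices (9): a, b, c, d, e, f, g, h, i
  1-simplices (12): af, ah, be, bf, cd, cf, df, ef, fg, fh, fi, gi

Hence C_0 ≅ Z^9, C_1 ≅ Z^12.

∂_1: C_1 → C_0 is given by ∂[p,q] = [q] − [p]. For instance
  ∂fg = g − f.
The 9×12 boundary matrix has rank 8 and Smith normal form diag(1,1,1,1,1,1,1,1).

Computing H_k = (kernel of ∂_k) / (image of ∂_{k+1}):

  H_0: rank C_0 − rank ∂_1 = 9 − 8 = 1, and the invariant factors of ∂_1 are all 1, so H_0 = Z.
  H_1: rank ker ∂_1 − rank ∂_2 = (12 − 8) − 0 = 4, and there is no ∂_2, so H_1 = Z^4.

As a check, the Euler characteristic is 9 − 12 = -3, which agrees with 1 − 4 = -3.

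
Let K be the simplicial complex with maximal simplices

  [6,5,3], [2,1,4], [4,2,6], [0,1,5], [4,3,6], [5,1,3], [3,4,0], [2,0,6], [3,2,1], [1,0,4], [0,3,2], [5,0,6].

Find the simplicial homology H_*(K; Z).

Order the vertices as 0 < 1 < 2 < 3 < 4 < 5 < 6. Listing each simplex with vertices in this order, K has dimension 2 with simplices:

  0-simplices (7): [0], [1], [2], [3], [4], [5], [6]
  1-simplices (18): [0,1], [0,2], [0,3], [0,4], [0,5], [0,6], [1,2], [1,3], [1,4], [1,5], [2,3], [2,4], [2,6], [3,4], [3,5], [3,6], [4,6], [5,6]
  2-simplices (12): [0,1,4], [0,1,5], [0,2,3], [0,2,6], [0,3,4], [0,5,6], [1,2,3], [1,2,4], [1,3,5], [2,4,6], [3,4,6], [3,5,6]

giving chain groups C_0 ≅ Z^7, C_1 ≅ Z^18, C_2 ≅ Z^12.

Boundary ∂_1: C_1 → C_0 sends each edge [p,q] (with p < q) to q − p.
The 7×18 boundary matrix has rank 6 and Smith normal form diag(1,1,1,1,1,1).

Boundary ∂_2: C_2 → C_1 acts by ∂[p,q,r] = [q,r] − [p,r] + [p,q]. For instance
  ∂[0,3,4] = [3,4] − [0,4] + [0,3],
  ∂[0,2,6] = [2,6] − [0,6] + [0,2].
The resulting 18×12 matrix has rank 12, and its Smith normal form has invariant factors (1,1,1,1,1,1,1,1,1,1,1,2).

Reading off H_k = ker ∂_k / im ∂_{k+1}:

  H_0: rank C_0 − rank ∂_1 = 7 − 6 = 1, and the invariant factors of ∂_1 are all 1, so H_0 ≅ Z.
  H_1: rank ker ∂_1 − rank ∂_2 = (18 − 6) − 12 = 0, and ∂_2 has invariant factor 2 > 1, so H_1 ≅ Z/2.
  H_2: rank ker ∂_2 − rank ∂_3 = (12 − 12) − 0 = 0, and there is no ∂_3, so H_2 ≅ 0.

(K is a triangulation of the real projective plane RP^2.)

H_0 ≅ Z,  H_1 ≅ Z/2,  H_2 = 0.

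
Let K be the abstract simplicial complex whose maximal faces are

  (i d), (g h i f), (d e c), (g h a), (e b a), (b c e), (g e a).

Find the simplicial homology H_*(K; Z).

We work with the vertex ordering a < b < c < d < e < f < g < h < i. The simplices of K, each written with vertices in increasing order, are:

  0-simplices (9): a, b, c, d, e, f, g, h, i
  1-simplices (17): ab, ae, ag, ah, bc, be, cd, ce, de, di, eg, fg, fh, fi, gh, gi, hi
  2-simplices (9): abe, aeg, agh, bce, cde, fgh, fgi, fhi, ghi
  3-simplices (1): fghi

so the chain groups are C_0 ≅ Z^9, C_1 ≅ Z^17, C_2 ≅ Z^9, C_3 ≅ Z^1.

Boundary ∂_1: C_1 → C_0 sends each edge [p,q] (with p < q) to q − p. For instance
  ∂ce = e − c.
This gives a 9×17 integer matrix of rank 8; reducing to Smith normal form yields diagonal entries (1,1,1,1,1,1,1,1).

∂_2: C_2 → C_1 acts by ∂[p,q,r] = [q,r] − [p,r] + [p,q]. For instance
  ∂cde = de − ce + cd,
  ∂agh = gh − ah + ag.
As a 17×9 matrix over Z this has rank 8, with invariant factors (1,1,1,1,1,1,1,1).

Boundary ∂_3: C_3 → C_2 sends each 3-simplex σ to the alternating sum Σ_i (−1)^i (σ with its i-th vertex removed). For instance
  ∂fghi = ghi − fhi + fgi − fgh.
As a 9×1 matrix over Z this has rank 1, with invariant factors (1).

Computing H_k = (kernel of ∂_k) / (image of ∂_{k+1}):

  H_0: rank C_0 − rank ∂_1 = 9 − 8 = 1, and the invariant factors of ∂_1 are all 1, so H_0 ≅ Z.
  H_1: rank ker ∂_1 − rank ∂_2 = (17 − 8) − 8 = 1, and the invariant factors of ∂_2 are all 1, so H_1 ≅ Z.
  H_2: rank ker ∂_2 − rank ∂_3 = (9 − 8) − 1 = 0, and the invariant factors of ∂_3 are all 1, so H_2 ≅ 0.
  H_3: rank ker ∂_3 − rank ∂_4 = (1 − 1) − 0 = 0, and there is no ∂_4, so H_3 ≅ 0.

As a check, the Euler characteristic is 9 − 17 + 9 − 1 = 0, which agrees with 1 − 1 + 0 − 0 = 0.

H_0 ≅ Z,  H_1 ≅ Z,  H_2 = 0,  H_3 = 0.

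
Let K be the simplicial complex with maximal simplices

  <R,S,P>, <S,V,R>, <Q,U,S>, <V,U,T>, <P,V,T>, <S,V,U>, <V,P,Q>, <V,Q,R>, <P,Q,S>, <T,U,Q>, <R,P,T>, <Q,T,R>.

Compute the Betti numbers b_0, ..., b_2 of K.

b_0 = 1, b_1 = 0, b_2 = 0.

Take the total order P < Q < R < S < T < U < V on the vertex set. Then K (dimension 2) consists of the simplices:

  0-simplices (7): P, Q, R, S, T, U, V
  1-simplices (18): PQ, PR, PS, PT, PV, QR, QS, QT, QU, QV, RS, RT, RV, SU, SV, TU, TV, UV
  2-simplices (12): PQS, PQV, PRS, PRT, PTV, QRT, QRV, QSU, QTU, RSV, SUV, TUV

giving chain groups C_0 ≅ Z^7, C_1 ≅ Z^18, C_2 ≅ Z^12.

Boundary ∂_1: C_1 → C_0 is given by ∂[p,q] = [q] − [p]. For instance
  ∂TV = V − T.
This gives a 7×18 integer matrix of rank 6; reducing to Smith normal form yields diagonal entries (1,1,1,1,1,1).

The boundary map ∂_2: C_2 → C_1 maps a triangle to the signed sum of its edges. For instance
  ∂PRT = RT − PT + PR,
  ∂RSV = SV − RV + RS.
The 18×12 boundary matrix has rank 12 and Smith normal form diag(1,1,1,1,1,1,1,1,1,1,1,2).

Computing H_k = (kernel of ∂_k) / (image of ∂_{k+1}):

  H_0: rank C_0 − rank ∂_1 = 7 − 6 = 1, and the invariant factors of ∂_1 are all 1, so H_0 ≅ Z.
  H_1: rank ker ∂_1 − rank ∂_2 = (18 − 6) − 12 = 0, and ∂_2 has invariant factor 2 > 1, so H_1 ≅ Z/2.
  H_2: rank ker ∂_2 − rank ∂_3 = (12 − 12) − 0 = 0, and there is no ∂_3, so H_2 ≅ 0.

As a check, the Euler characteristic is 7 − 18 + 12 = 1, which agrees with 1 − 0 + 0 = 1.
(K is a triangulation of the real projective plane RP^2.)

Hence the Betti numbers are b_0 = 1, b_1 = 0, b_2 = 0.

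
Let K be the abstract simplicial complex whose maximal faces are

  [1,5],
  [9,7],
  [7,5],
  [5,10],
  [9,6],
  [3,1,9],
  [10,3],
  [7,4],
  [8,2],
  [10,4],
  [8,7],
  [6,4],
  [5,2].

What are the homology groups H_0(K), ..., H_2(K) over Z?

H_0 = Z,  H_1 = Z^5,  H_2 = 0.

Take the total order 1 < 2 < 3 < 4 < 5 < 6 < 7 < 8 < 9 < 10 on the vertex set. Then K (dimension 2) consists of the simplices:

  0-simplices (10): [1], [2], [3], [4], [5], [6], [7], [8], [9], [10]
  1-simplices (15): [1,3], [1,5], [1,9], [2,5], [2,8], [3,9], [3,10], [4,6], [4,7], [4,10], [5,7], [5,10], [6,9], [7,8], [7,9]
  2-simplices (1): [1,3,9]

so the chain groups are C_0 ≅ Z^10, C_1 ≅ Z^15, C_2 ≅ Z^1.

The boundary map ∂_1: C_1 → C_0 sends each edge [p,q] (with p < q) to q − p.
The 10×15 boundary matrix has rank 9 and Smith normal form diag(1,1,1,1,1,1,1,1,1).

The boundary map ∂_2: C_2 → C_1 maps a triangle to the signed sum of its edges. For instance
  ∂[1,3,9] = [3,9] − [1,9] + [1,3].
The resulting 15×1 matrix has rank 1, and its Smith normal form has invariant factors (1).

Computing H_k = (kernel of ∂_k) / (image of ∂_{k+1}):

  H_0: rank C_0 − rank ∂_1 = 10 − 9 = 1, and the invariant factors of ∂_1 are all 1, so H_0 = Z.
  H_1: rank ker ∂_1 − rank ∂_2 = (15 − 9) − 1 = 5, and the invariant factors of ∂_2 are all 1, so H_1 = Z^5.
  H_2: rank ker ∂_2 − rank ∂_3 = (1 − 1) − 0 = 0, and there is no ∂_3, so H_2 = 0.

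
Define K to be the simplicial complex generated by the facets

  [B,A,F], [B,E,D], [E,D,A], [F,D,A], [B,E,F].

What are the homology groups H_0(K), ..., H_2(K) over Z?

H_0 = Z,  H_1 = Z,  H_2 = 0.

We work with the vertex ordering A < B < D < E < F. The simplices of K, each written with vertices in increasing order, are:

  0-simplices (5): A, B, D, E, F
  1-simplices (10): AB, AD, AE, AF, BD, BE, BF, DE, DF, EF
  2-simplices (5): ABF, ADE, ADF, BDE, BEF

so the chain groups are C_0 ≅ Z^5, C_1 ≅ Z^10, C_2 ≅ Z^5.

∂_1: C_1 → C_0 is given by ∂[p,q] = [q] − [p]. For instance
  ∂BE = E − B.
The 5×10 boundary matrix has rank 4 and Smith normal form diag(1,1,1,1).

The boundary map ∂_2: C_2 → C_1 maps a triangle to the signed sum of its edges. For instance
  ∂BEF = EF − BF + BE,
  ∂BDE = DE − BE + BD.
This gives a 10×5 integer matrix of rank 5; reducing to Smith normal form yields diagonal entries (1,1,1,1,1).

From H_k ≅ ker(∂_k) / im(∂_{k+1}) we obtain:

  H_0: rank C_0 − rank ∂_1 = 5 − 4 = 1, and the invariant factors of ∂_1 are all 1, so H_0 ≅ Z.
  H_1: rank ker ∂_1 − rank ∂_2 = (10 − 4) − 5 = 1, and the invariant factors of ∂_2 are all 1, so H_1 ≅ Z.
  H_2: rank ker ∂_2 − rank ∂_3 = (5 − 5) − 0 = 0, and there is no ∂_3, so H_2 ≅ 0.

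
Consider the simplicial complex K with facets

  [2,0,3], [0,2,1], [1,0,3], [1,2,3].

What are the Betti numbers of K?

We work with the vertex ordering 0 < 1 < 2 < 3. The simplices of K, each written with vertices in increasing order, are:

  0-simplices (4): [0], [1], [2], [3]
  1-simplices (6): [0,1], [0,2], [0,3], [1,2], [1,3], [2,3]
  2-simplices (4): [0,1,2], [0,1,3], [0,2,3], [1,2,3]

Hence C_0 ≅ Z^4, C_1 ≅ Z^6, C_2 ≅ Z^4.

The boundary map ∂_1: C_1 → C_0 is given by ∂[p,q] = [q] − [p].
The 4×6 boundary matrix has rank 3 and Smith normal form diag(1,1,1).

∂_2: C_2 → C_1 acts by ∂[p,q,r] = [q,r] − [p,r] + [p,q]. For instance
  ∂[0,2,3] = [2,3] − [0,3] + [0,2],
  ∂[1,2,3] = [2,3] − [1,3] + [1,2].
This gives a 6×4 integer matrix of rank 3; reducing to Smith normal form yields diagonal entries (1,1,1).

Now H_k = ker ∂_k / im ∂_{k+1}, so:

  H_0: rank C_0 − rank ∂_1 = 4 − 3 = 1, and the invariant factors of ∂_1 are all 1, so H_0 ≅ Z.
  H_1: rank ker ∂_1 − rank ∂_2 = (6 − 3) − 3 = 0, and the invariant factors of ∂_2 are all 1, so H_1 ≅ 0.
  H_2: rank ker ∂_2 − rank ∂_3 = (4 − 3) − 0 = 1, and there is no ∂_3, so H_2 ≅ Z.

As a check, the Euler characteristic is 4 − 6 + 4 = 2, which agrees with 1 − 0 + 1 = 2.

Hence the Betti numbers are b_0 = 1, b_1 = 0, b_2 = 1.

b_0 = 1, b_1 = 0, b_2 = 1.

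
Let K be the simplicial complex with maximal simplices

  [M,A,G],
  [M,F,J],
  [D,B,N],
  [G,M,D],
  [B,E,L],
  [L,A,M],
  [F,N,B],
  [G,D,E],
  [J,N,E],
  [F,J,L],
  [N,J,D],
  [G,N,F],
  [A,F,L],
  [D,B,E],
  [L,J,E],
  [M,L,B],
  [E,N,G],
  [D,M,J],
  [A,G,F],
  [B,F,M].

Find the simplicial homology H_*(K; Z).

Order the vertices as A < B < D < E < F < G < J < L < M < N. Listing each simplex with vertices in this order, K has dimension 2 with simplices:

  0-simplices (10): A, B, D, E, F, G, J, L, M, N
  1-simplices (30): AF, AG, AL, AM, BD, BE, BF, BL, BM, BN, DE, DG, DJ, DM, DN, EG, EJ, EL, EN, FG, FJ, FL, FM, FN, GM, GN, JL, JM, JN, LM
  2-simplices (20): AFG, AFL, AGM, ALM, BDE, BDN, BEL, BFM, BFN, BLM, DEG, DGM, DJM, DJN, EGN, EJL, EJN, FGN, FJL, FJM

Hence C_0 ≅ Z^10, C_1 ≅ Z^30, C_2 ≅ Z^20.

The boundary map ∂_1: C_1 → C_0 sends each edge [p,q] (with p < q) to q − p. For instance
  ∂FG = G − F.
This gives a 10×30 integer matrix of rank 9; reducing to Smith normal form yields diagonal entries (1,1,1,1,1,1,1,1,1).

Boundary ∂_2: C_2 → C_1 sends each 2-simplex [p,q,r] to [q,r] − [p,r] + [p,q]. For instance
  ∂EJN = JN − EN + EJ,
  ∂FGN = GN − FN + FG.
The resulting 30×20 matrix has rank 20, and its Smith normal form has invariant factors (1,1,1,1,1,1,1,1,1,1,1,1,1,1,1,1,1,1,1,2).

Computing H_k = (kernel of ∂_k) / (image of ∂_{k+1}):

  H_0: rank C_0 − rank ∂_1 = 10 − 9 = 1, and the invariant factors of ∂_1 are all 1, so H_0 = Z.
  H_1: rank ker ∂_1 − rank ∂_2 = (30 − 9) − 20 = 1, and ∂_2 has invariant factor 2 > 1, so H_1 = Z × Z/2.
  H_2: rank ker ∂_2 − rank ∂_3 = (20 − 20) − 0 = 0, and there is no ∂_3, so H_2 = 0.

H_0 = Z,  H_1 = Z × Z/2,  H_2 = 0.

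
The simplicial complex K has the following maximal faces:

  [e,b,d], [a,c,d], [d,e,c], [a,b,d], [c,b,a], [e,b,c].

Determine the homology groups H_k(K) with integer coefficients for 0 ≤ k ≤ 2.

H_0 = Z,  H_1 = 0,  H_2 = Z.

Fix the vertex order a < b < c < d < e and write every simplex with vertices in increasing order. Then dim K = 2 and the simplices of K are:

  0-simplices (5): a, b, c, d, e
  1-simplices (9): ab, ac, ad, bc, bd, be, cd, ce, de
  2-simplices (6): abc, abd, acd, bce, bde, cde

Hence C_0 ≅ Z^5, C_1 ≅ Z^9, C_2 ≅ Z^6.

The boundary map ∂_1: C_1 → C_0 is given by ∂[p,q] = [q] − [p]. For instance
  ∂bd = d − b.
The 5×9 boundary matrix has rank 4 and Smith normal form diag(1,1,1,1).

∂_2: C_2 → C_1 sends each 2-simplex [p,q,r] to [q,r] − [p,r] + [p,q]. For instance
  ∂abc = bc − ac + ab,
  ∂cde = de − ce + cd.
This gives a 9×6 integer matrix of rank 5; reducing to Smith normal form yields diagonal entries (1,1,1,1,1).

Computing H_k = (kernel of ∂_k) / (image of ∂_{k+1}):

  H_0: rank C_0 − rank ∂_1 = 5 − 4 = 1, and the invariant factors of ∂_1 are all 1, so H_0 = Z.
  H_1: rank ker ∂_1 − rank ∂_2 = (9 − 4) − 5 = 0, and the invariant factors of ∂_2 are all 1, so H_1 = 0.
  H_2: rank ker ∂_2 − rank ∂_3 = (6 − 5) − 0 = 1, and there is no ∂_3, so H_2 = Z.

(K is a triangulation of the 2-sphere S^2.)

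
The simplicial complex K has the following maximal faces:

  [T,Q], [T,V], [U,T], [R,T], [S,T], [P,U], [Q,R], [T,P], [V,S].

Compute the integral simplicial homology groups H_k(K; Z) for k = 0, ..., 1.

H_0 ≅ Z,  H_1 ≅ Z^3.

Take the total order P < Q < R < S < T < U < V on the vertex set. Then K (dimension 1) consists of the simplices:

  0-simplices (7): P, Q, R, S, T, U, V
  1-simplices (9): PT, PU, QR, QT, RT, ST, SV, TU, TV

giving chain groups C_0 ≅ Z^7, C_1 ≅ Z^9.

The boundary map ∂_1: C_1 → C_0 maps an edge to its endpoints' difference, ∂[p,q] = q − p. For instance
  ∂TV = V − T.
As a 7×9 matrix over Z this has rank 6, with invariant factors (1,1,1,1,1,1).

Computing H_k = (kernel of ∂_k) / (image of ∂_{k+1}):

  H_0: rank C_0 − rank ∂_1 = 7 − 6 = 1, and the invariant factors of ∂_1 are all 1, so H_0 = Z.
  H_1: rank ker ∂_1 − rank ∂_2 = (9 − 6) − 0 = 3, and there is no ∂_2, so H_1 = Z^3.

As a check, the Euler characteristic is 7 − 9 = -2, which agrees with 1 − 3 = -2.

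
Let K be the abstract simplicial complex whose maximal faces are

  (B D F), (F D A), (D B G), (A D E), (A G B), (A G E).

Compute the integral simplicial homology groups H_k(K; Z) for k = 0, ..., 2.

H_0 ≅ Z,  H_1 ≅ Z,  H_2 = 0.

Take the total order A < B < D < E < F < G on the vertex set. Then K (dimension 2) consists of the simplices:

  0-simplices (6): A, B, D, E, F, G
  1-simplices (12): AB, AD, AE, AF, AG, BD, BF, BG, DE, DF, DG, EG
  2-simplices (6): ABG, ADE, ADF, AEG, BDF, BDG

Hence C_0 ≅ Z^6, C_1 ≅ Z^12, C_2 ≅ Z^6.

∂_1: C_1 → C_0 is given by ∂[p,q] = [q] − [p]. For instance
  ∂AB = B − A.
This gives a 6×12 integer matrix of rank 5; reducing to Smith normal form yields diagonal entries (1,1,1,1,1).

The boundary map ∂_2: C_2 → C_1 sends each 2-simplex [p,q,r] to [q,r] − [p,r] + [p,q]. For instance
  ∂ADF = DF − AF + AD,
  ∂ABG = BG − AG + AB.
The resulting 12×6 matrix has rank 6, and its Smith normal form has invariant factors (1,1,1,1,1,1).

From H_k ≅ ker(∂_k) / im(∂_{k+1}) we obtain:

  H_0: rank C_0 − rank ∂_1 = 6 − 5 = 1, and the invariant factors of ∂_1 are all 1, so H_0 = Z.
  H_1: rank ker ∂_1 − rank ∂_2 = (12 − 5) − 6 = 1, and the invariant factors of ∂_2 are all 1, so H_1 = Z.
  H_2: rank ker ∂_2 − rank ∂_3 = (6 − 6) − 0 = 0, and there is no ∂_3, so H_2 = 0.

(K is a triangulation of the cylinder S^1 x I.)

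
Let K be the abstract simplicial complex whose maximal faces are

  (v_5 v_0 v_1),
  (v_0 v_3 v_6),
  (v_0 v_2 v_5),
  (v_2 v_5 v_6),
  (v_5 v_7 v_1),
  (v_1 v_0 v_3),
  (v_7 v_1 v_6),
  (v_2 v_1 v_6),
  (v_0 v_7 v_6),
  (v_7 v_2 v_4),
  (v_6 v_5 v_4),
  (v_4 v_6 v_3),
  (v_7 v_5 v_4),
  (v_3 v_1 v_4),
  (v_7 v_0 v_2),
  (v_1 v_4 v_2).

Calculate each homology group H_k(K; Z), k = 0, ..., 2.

We work with the vertex ordering v_0 < v_1 < v_2 < v_3 < v_4 < v_5 < v_6 < v_7. The simplices of K, each written with vertices in increasing order, are:

  0-simplices (8): [v_0], [v_1], [v_2], [v_3], [v_4], [v_5], [v_6], [v_7]
  1-simplices (24): (24 of them)
  2-simplices (16): (16 of them)

Hence C_0 ≅ Z^8, C_1 ≅ Z^24, C_2 ≅ Z^16.

Boundary ∂_1: C_1 → C_0 is given by ∂[p,q] = [q] − [p]. For instance
  ∂[v_1,v_4] = [v_4] − [v_1].
As a 8×24 matrix over Z this has rank 7, with invariant factors (1,1,1,1,1,1,1).

∂_2: C_2 → C_1 maps a triangle to the signed sum of its edges. For instance
  ∂[v_1,v_2,v_4] = [v_2,v_4] − [v_1,v_4] + [v_1,v_2],
  ∂[v_0,v_3,v_6] = [v_3,v_6] − [v_0,v_6] + [v_0,v_3].
As a 24×16 matrix over Z this has rank 15, with invariant factors (1,1,1,1,1,1,1,1,1,1,1,1,1,1,1).

Now H_k = ker ∂_k / im ∂_{k+1}, so:

  H_0: rank C_0 − rank ∂_1 = 8 − 7 = 1, and the invariant factors of ∂_1 are all 1, so H_0 = Z.
  H_1: rank ker ∂_1 − rank ∂_2 = (24 − 7) − 15 = 2, and the invariant factors of ∂_2 are all 1, so H_1 = Z^2.
  H_2: rank ker ∂_2 − rank ∂_3 = (16 − 15) − 0 = 1, and there is no ∂_3, so H_2 = Z.

As a check, the Euler characteristic is 8 − 24 + 16 = 0, which agrees with 1 − 2 + 1 = 0.
(K is a triangulation of the torus T^2.)

H_0 = Z,  H_1 = Z^2,  H_2 = Z.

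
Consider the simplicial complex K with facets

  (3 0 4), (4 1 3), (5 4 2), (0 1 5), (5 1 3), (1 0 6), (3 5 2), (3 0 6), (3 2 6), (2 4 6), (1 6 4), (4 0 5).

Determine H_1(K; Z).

H_1 = Z/2.

We work with the vertex ordering 0 < 1 < 2 < 3 < 4 < 5 < 6. The simplices of K, each written with vertices in increasing order, are:

  0-simplices (7): [0], [1], [2], [3], [4], [5], [6]
  1-simplices (18): [0,1], [0,3], [0,4], [0,5], [0,6], [1,3], [1,4], [1,5], [1,6], [2,3], [2,4], [2,5], [2,6], [3,4], [3,5], [3,6], [4,5], [4,6]
  2-simplices (12): [0,1,5], [0,1,6], [0,3,4], [0,3,6], [0,4,5], [1,3,4], [1,3,5], [1,4,6], [2,3,5], [2,3,6], [2,4,5], [2,4,6]

so the chain groups are C_0 ≅ Z^7, C_1 ≅ Z^18, C_2 ≅ Z^12.

The boundary map ∂_1: C_1 → C_0 is given by ∂[p,q] = [q] − [p].
The resulting 7×18 matrix has rank 6, and its Smith normal form has invariant factors (1,1,1,1,1,1).

The boundary map ∂_2: C_2 → C_1 maps a triangle to the signed sum of its edges. For instance
  ∂[2,3,5] = [3,5] − [2,5] + [2,3],
  ∂[0,3,6] = [3,6] − [0,6] + [0,3].
The resulting 18×12 matrix has rank 12, and its Smith normal form has invariant factors (1,1,1,1,1,1,1,1,1,1,1,2).

Computing H_k = (kernel of ∂_k) / (image of ∂_{k+1}):

  H_1: rank ker ∂_1 − rank ∂_2 = (18 − 6) − 12 = 0, and ∂_2 has invariant factor 2 > 1, so H_1 = Z/2.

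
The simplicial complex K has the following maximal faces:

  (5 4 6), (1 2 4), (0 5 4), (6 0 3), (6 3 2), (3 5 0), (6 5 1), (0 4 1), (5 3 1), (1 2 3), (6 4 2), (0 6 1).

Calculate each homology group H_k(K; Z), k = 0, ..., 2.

H_0 = Z,  H_1 = Z/2,  H_2 = 0.

Order the vertices as 0 < 1 < 2 < 3 < 4 < 5 < 6. Listing each simplex with vertices in this order, K has dimension 2 with simplices:

  0-simplices (7): [0], [1], [2], [3], [4], [5], [6]
  1-simplices (18): [0,1], [0,3], [0,4], [0,5], [0,6], [1,2], [1,3], [1,4], [1,5], [1,6], [2,3], [2,4], [2,6], [3,5], [3,6], [4,5], [4,6], [5,6]
  2-simplices (12): [0,1,4], [0,1,6], [0,3,5], [0,3,6], [0,4,5], [1,2,3], [1,2,4], [1,3,5], [1,5,6], [2,3,6], [2,4,6], [4,5,6]

Hence C_0 ≅ Z^7, C_1 ≅ Z^18, C_2 ≅ Z^12.

The boundary map ∂_1: C_1 → C_0 sends each edge [p,q] (with p < q) to q − p. For instance
  ∂[1,4] = [4] − [1].
The resulting 7×18 matrix has rank 6, and its Smith normal form has invariant factors (1,1,1,1,1,1).

The boundary map ∂_2: C_2 → C_1 maps a triangle to the signed sum of its edges. For instance
  ∂[1,3,5] = [3,5] − [1,5] + [1,3],
  ∂[0,1,6] = [1,6] − [0,6] + [0,1].
This gives a 18×12 integer matrix of rank 12; reducing to Smith normal form yields diagonal entries (1,1,1,1,1,1,1,1,1,1,1,2).

From H_k ≅ ker(∂_k) / im(∂_{k+1}) we obtain:

  H_0: rank C_0 − rank ∂_1 = 7 − 6 = 1, and the invariant factors of ∂_1 are all 1, so H_0 ≅ Z.
  H_1: rank ker ∂_1 − rank ∂_2 = (18 − 6) − 12 = 0, and ∂_2 has invariant factor 2 > 1, so H_1 ≅ Z/2.
  H_2: rank ker ∂_2 − rank ∂_3 = (12 − 12) − 0 = 0, and there is no ∂_3, so H_2 ≅ 0.

(K is a triangulation of the real projective plane RP^2.)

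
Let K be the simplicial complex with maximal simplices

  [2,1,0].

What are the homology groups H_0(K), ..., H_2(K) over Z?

Take the total order 0 < 1 < 2 on the vertex set. Then K (dimension 2) consists of the simplices:

  0-simplices (3): [0], [1], [2]
  1-simplices (3): [0,1], [0,2], [1,2]
  2-simplices (1): [0,1,2]

Hence C_0 ≅ Z^3, C_1 ≅ Z^3, C_2 ≅ Z^1.

The boundary map ∂_1: C_1 → C_0 is given by ∂[p,q] = [q] − [p].
The 3×3 boundary matrix has rank 2 and Smith normal form diag(1,1).

The boundary map ∂_2: C_2 → C_1 acts by ∂[p,q,r] = [q,r] − [p,r] + [p,q]. For instance
  ∂[0,1,2] = [1,2] − [0,2] + [0,1].
This gives a 3×1 integer matrix of rank 1; reducing to Smith normal form yields diagonal entries (1).

From H_k ≅ ker(∂_k) / im(∂_{k+1}) we obtain:

  H_0: rank C_0 − rank ∂_1 = 3 − 2 = 1, and the invariant factors of ∂_1 are all 1, so H_0 ≅ Z.
  H_1: rank ker ∂_1 − rank ∂_2 = (3 − 2) − 1 = 0, and the invariant factors of ∂_2 are all 1, so H_1 ≅ 0.
  H_2: rank ker ∂_2 − rank ∂_3 = (1 − 1) − 0 = 0, and there is no ∂_3, so H_2 ≅ 0.

(K is a triangulation of the 2-simplex.)

H_0 = Z,  H_1 = 0,  H_2 = 0.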